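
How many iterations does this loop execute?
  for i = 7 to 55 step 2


The loop variable i takes values starting at 7 and increments by 2 each iteration.
Sequence: i = 7, 9, 11, 13, 15, 17, 19, 21, 23, ...
The upper bound 55 is inclusive, so the count is floor((last - first) / step) + 1:
floor((55 - 7) / 2) + 1 = floor(48/2) + 1 = 24 + 1 = 25


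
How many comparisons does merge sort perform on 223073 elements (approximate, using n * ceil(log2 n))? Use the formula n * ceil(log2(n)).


Recursion depth: ceil(log2(223073)) = 18
Each recursion level merges n = 223073 elements
Total = 223073 * 18 = 4015314


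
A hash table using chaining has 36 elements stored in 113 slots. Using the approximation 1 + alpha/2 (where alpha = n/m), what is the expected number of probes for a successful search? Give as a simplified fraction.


Load factor alpha = n/m = 36/113
Expected probes = 1 + alpha/2 = 1 + 36/(2*113)
= 1 + 36/226
= 226/226 + 36/226
= 262/226
Simplify: 131/113


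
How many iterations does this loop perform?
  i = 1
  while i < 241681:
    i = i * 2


The loop variable doubles each iteration:
i = 1 -> 2 -> 4 -> 8 -> 16 -> 32 -> 64 -> 128 -> 256 -> 512 -> 1024 -> 2048 -> 4096 -> 8192 -> 16384 -> 32768 -> 65536 -> 131072 -> 262144 (stop, 262144 >= 241681)
Number of doublings = ceil(log2(241681)) = 18


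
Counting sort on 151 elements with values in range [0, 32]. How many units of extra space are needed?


Output array size: 151 (to store sorted result)
Count array size: 33 (one slot per possible value, range 0 to 32)
Total extra space = 151 + 33 = 184


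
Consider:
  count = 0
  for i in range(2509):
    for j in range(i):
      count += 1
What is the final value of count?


For each i, the inner loop runs i times:
  i=0: inner runs 0 times
  i=1: inner runs 1 time
  i=2: inner runs 2 times
  i=3: inner runs 3 times
  i=4: inner runs 4 times
  i=5: inner runs 5 times
  i=6: inner runs 6 times
  i=7: inner runs 7 times
  ...
Total = 0 + 1 + 2 + ... + 2508 = 2509*(2509-1)/2 = 3146286


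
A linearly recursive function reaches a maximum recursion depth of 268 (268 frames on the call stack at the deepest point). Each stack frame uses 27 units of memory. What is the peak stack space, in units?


Maximum recursion depth = 268 frames
Memory per frame = 27 units
Total stack space = depth * frame_size
= 268 * 27 = 7236


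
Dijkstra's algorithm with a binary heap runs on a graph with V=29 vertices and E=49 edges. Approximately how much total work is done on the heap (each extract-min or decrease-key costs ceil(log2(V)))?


Dijkstra with a binary heap: each vertex is extracted once, each edge may relax once.
Each heap operation costs O(log V).
V + E = 29 + 49 = 78
ceil(log2(29)) = 5 (since 2^4 = 16 < 29 <= 32 = 2^5)
Total heap work = (V+E) * ceil(log2(V)) = 78 * 5 = 390


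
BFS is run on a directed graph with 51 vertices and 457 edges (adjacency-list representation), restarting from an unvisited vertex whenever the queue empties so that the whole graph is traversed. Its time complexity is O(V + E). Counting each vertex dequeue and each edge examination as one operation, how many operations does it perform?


A full BFS traversal dequeues each vertex exactly once and examines each directed edge exactly once.
V = 51 (vertex processing cost)
E = 457 (edge examination cost)
Total operations proportional to V + E = 51 + 457 = 508


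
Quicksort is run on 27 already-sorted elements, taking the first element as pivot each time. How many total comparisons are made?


Sum of comparisons per partition:
26 + 25 + ... + 1 + 0
= 27 * (27 - 1) / 2
= 27 * 26 / 2
= 351


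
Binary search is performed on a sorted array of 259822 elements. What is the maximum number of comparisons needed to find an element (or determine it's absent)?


Binary search halves the search space each comparison:
  Step 1: search space = 259822 -> 129911
  Step 2: search space = 129911 -> 64955
  Step 3: search space = 64955 -> 32477
  Step 4: search space = 32477 -> 16238
  Step 5: search space = 16238 -> 8119
  Step 6: search space = 8119 -> 4059
  Step 7: search space = 4059 -> 2029
  Step 8: search space = 2029 -> 1014
  Step 9: search space = 1014 -> 507
  Step 10: search space = 507 -> 253
  Step 11: search space = 253 -> 126
  Step 12: search space = 126 -> 63
  Step 13: search space = 63 -> 31
  Step 14: search space = 31 -> 15
  Step 15: search space = 15 -> 7
  Step 16: search space = 7 -> 3
  Step 17: search space = 3 -> 1
  Step 18: search space = 1 (final check)
Maximum comparisons = floor(log2(259822)) + 1 = 17 + 1 = 18


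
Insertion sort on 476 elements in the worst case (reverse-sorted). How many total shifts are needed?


In the worst case (reverse-sorted), each element shifts past all previous:
  Element 1: 1 shifts
  Element 2: 2 shifts
  Element 3: 3 shifts
  Element 4: 4 shifts
  Element 5: 5 shifts
  ...
  Element 475: 475 shifts
Total = 1 + 2 + ... + 475
= 476*(476-1)/2 = 113050


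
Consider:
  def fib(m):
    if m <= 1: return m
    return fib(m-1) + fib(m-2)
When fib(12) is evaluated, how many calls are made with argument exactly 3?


Let N(m) = number of times fib(m) is called while evaluating fib(12).
N(12) = 1 (the initial call).
N(11) = 1 (only fib(12) calls it).
For 1 <= m <= 10: fib(m) is called by fib(m+1) and fib(m+2), so
  N(m) = N(m+1) + N(m+2).
fib(0) is called only by fib(2), so N(0) = N(2).
Walk down from m=12:
  N(12)=1, N(11)=1, N(10)=2, N(9)=3, N(8)=5, N(7)=8, N(6)=13, N(5)=21, N(4)=34, N(3)=55
N(3) = 55


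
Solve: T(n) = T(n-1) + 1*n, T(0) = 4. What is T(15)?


Expanding the recurrence:
T(15) = T(14) + 1*15
       = T(13) + 1*14 + 1*15
       ...
       = T(0) + 1*(1 + 2 + ... + 15)
       = 4 + 1 * 15*16/2
       = 4 + 1 * 120
       = 4 + 120 = 124


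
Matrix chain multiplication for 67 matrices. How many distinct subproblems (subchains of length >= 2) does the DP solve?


Subproblems are indexed by (i, j) where i < j.
Number of such pairs = n*(n-1)/2
= 67 * 66 / 2
= 2211


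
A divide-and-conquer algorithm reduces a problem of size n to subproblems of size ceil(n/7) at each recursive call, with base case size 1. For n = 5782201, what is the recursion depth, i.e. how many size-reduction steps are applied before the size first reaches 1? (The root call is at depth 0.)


Each step divides the size by 7 (rounding up); after k steps the size is ceil(n/7^k), which equals 1 exactly when 7^k >= n.
So the depth is the smallest k with 7^k >= 5782201, i.e. ceil(log_7(5782201)).
7^8 = 5764801 < 5782201 <= 40353607 = 7^9
Recursion depth = 9


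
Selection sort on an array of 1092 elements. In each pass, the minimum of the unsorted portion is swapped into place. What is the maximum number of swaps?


Selection sort performs one swap per pass:
  Pass 1: find min in positions 0 to 1091, swap with position 0
  Pass 2: find min in positions 1 to 1091, swap with position 1
  Pass 3: find min in positions 2 to 1091, swap with position 2
  Pass 4: find min in positions 3 to 1091, swap with position 3
  Pass 5: find min in positions 4 to 1091, swap with position 4
  ... (1086 more passes)
Total passes (and swaps) = n - 1 = 1092 - 1 = 1091


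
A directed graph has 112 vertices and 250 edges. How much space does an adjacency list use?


Adjacency list: one list head per vertex + one entry per edge
Vertex heads: 112
Edge entries: 250
Total = 112 + 250 = 362


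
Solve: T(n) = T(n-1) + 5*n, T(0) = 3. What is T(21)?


Expanding the recurrence:
T(21) = T(20) + 5*21
       = T(19) + 5*20 + 5*21
       ...
       = T(0) + 5*(1 + 2 + ... + 21)
       = 3 + 5 * 21*22/2
       = 3 + 5 * 231
       = 3 + 1155 = 1158


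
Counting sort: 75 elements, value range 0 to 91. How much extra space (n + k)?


n = 75 (output array)
k = 92 (count array for 92 distinct values)
Extra space = 75 + 92 = 167


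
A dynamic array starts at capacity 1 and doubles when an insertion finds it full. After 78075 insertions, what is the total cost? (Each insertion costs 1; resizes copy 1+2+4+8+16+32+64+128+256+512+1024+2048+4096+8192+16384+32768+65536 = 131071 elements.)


Insertion cost: 78075 (one per element)
Resizes occur just before inserting elements 2, 3, 5, 9, ...
Elements copied at each resize: 1 + 2 + 4 + 8 + 16 + 32 + 64 + 128 + 256 + 512 + 1024 + 2048 + 4096 + 8192 + 16384 + 32768 + 65536
Sum of copies = 131071 (geometric series: 2^k - 1)
Total = 78075 + 131071 = 209146


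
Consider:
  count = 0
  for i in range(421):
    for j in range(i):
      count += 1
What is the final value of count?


For each i, the inner loop runs i times:
  i=0: inner runs 0 times
  i=1: inner runs 1 time
  i=2: inner runs 2 times
  i=3: inner runs 3 times
  i=4: inner runs 4 times
  i=5: inner runs 5 times
  i=6: inner runs 6 times
  i=7: inner runs 7 times
  ...
Total = 0 + 1 + 2 + ... + 420 = 421*(421-1)/2 = 88410


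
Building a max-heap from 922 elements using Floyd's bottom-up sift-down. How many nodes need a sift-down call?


In a heap of 922 elements (0-indexed array):
  Last element index: 921
  Parent of last element: floor((921 - 1) / 2) = 460
  Internal nodes: indices 0 to 460
  Count = floor(922/2) = 461


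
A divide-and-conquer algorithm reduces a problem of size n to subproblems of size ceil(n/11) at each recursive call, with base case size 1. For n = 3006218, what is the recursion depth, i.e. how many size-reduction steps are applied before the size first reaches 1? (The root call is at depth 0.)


Each step divides the size by 11 (rounding up); after k steps the size is ceil(n/11^k), which equals 1 exactly when 11^k >= n.
So the depth is the smallest k with 11^k >= 3006218, i.e. ceil(log_11(3006218)).
11^6 = 1771561 < 3006218 <= 19487171 = 11^7
Recursion depth = 7


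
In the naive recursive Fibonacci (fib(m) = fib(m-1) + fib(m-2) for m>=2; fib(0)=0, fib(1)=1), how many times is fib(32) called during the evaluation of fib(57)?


Let N(m) = number of times fib(m) is called while evaluating fib(57).
N(57) = 1 (the initial call).
N(56) = 1 (only fib(57) calls it).
For 1 <= m <= 55: fib(m) is called by fib(m+1) and fib(m+2), so
  N(m) = N(m+1) + N(m+2).
fib(0) is called only by fib(2), so N(0) = N(2).
Walk down from m=57:
  N(57)=1, N(56)=1, N(55)=2, N(54)=3, N(53)=5, N(52)=8, N(51)=13, N(50)=21, N(49)=34, N(48)=55, N(47)=89, N(46)=144, N(45)=233, N(44)=377, N(43)=610, N(42)=987, N(41)=1597, N(40)=2584, N(39)=4181, N(38)=6765, N(37)=10946, N(36)=17711, N(35)=28657, N(34)=46368, N(33)=75025, N(32)=121393
N(32) = 121393


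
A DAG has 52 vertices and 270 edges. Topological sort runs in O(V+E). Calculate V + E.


V = 52 (vertex processing)
E = 270 (edge processing)
V + E = 52 + 270 = 322


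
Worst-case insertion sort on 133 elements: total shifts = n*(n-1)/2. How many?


Sum of shifts = 1 + 2 + 3 + ... + 132
= 133 * 132 / 2
= 17556 / 2
= 8778


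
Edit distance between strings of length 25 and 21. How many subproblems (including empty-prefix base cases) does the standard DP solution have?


The table includes base cases (empty prefixes).
Rows: (m+1) = 26
Columns: (n+1) = 22
Total = 26 * 22 = 572


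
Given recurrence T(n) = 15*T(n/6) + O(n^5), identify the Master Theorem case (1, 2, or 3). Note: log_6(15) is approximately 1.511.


Master Theorem parameters: a=15, b=6, c=5
log_b(a) = 1.511
Compare b^c with a: 6^5 = 7776 > 15, so c > log_b(a).
Comparing c=5 vs log_b(a)=1.511:
5 > 1.511 => Case 3
Result: T(n) = O(n^5)
Master Theorem case = 3


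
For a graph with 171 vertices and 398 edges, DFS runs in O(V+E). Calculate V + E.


A full DFS traversal visits each vertex once and examines each edge once.
V = 171
E = 398
Sum = 171 + 398 = 569


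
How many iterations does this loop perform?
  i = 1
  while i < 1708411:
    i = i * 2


The loop variable doubles each iteration:
i = 1 -> 2 -> 4 -> 8 -> 16 -> 32 -> 64 -> 128 -> 256 -> 512 -> 1024 -> 2048 -> 4096 -> 8192 -> 16384 -> 32768 -> 65536 -> 131072 -> 262144 -> 524288 -> 1048576 -> 2097152 (stop, 2097152 >= 1708411)
Number of doublings = ceil(log2(1708411)) = 21


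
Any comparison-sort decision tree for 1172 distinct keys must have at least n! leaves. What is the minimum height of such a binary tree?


A binary decision tree of height h has at most 2^h leaves and needs at least n! of them, so h >= ceil(log2(n!)).
1172! is far too large to multiply out, so use Stirling's series:
  ln(n!) ~ n ln n - n + (1/2) ln(2 pi n) + 1/(12n)  (error below 1/(360 n^3), negligible here)
  ln(1172) = 7.0664670
  n ln n = 1172 * 7.0664670 = 8281.8993
  (1/2) ln(2 pi * 1172) = (1/2) ln(7363.8932) = 4.4522
  1/(12*1172) = 0.0001
  ln(1172!) ~ 8281.8993 - 1172 + 4.4522 + 0.0001 = 7114.3516
Convert to base 2: log2(1172!) = 7114.3516 / ln 2 = 7114.3516 / 0.69314718 = 10263.8398
ceil(10263.8398) = 10264


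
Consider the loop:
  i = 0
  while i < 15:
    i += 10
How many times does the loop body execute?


Starting at i = 0, each iteration adds 10.
Iterations until i >= 15:
  Iteration 1: i = 0 -> i = 10
  Iteration 2: i = 10 -> i = 20
Total iterations = ceil(15/10) = 2


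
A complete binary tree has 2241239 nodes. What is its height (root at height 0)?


In a complete binary tree, level k holds nodes 2^k .. 2^(k+1)-1 (1-indexed).
Height = floor(log2(n)) = floor(log2(2241239)) = 21
Check: 2^21 = 2097152 <= 2241239 < 4194304 = 2^22


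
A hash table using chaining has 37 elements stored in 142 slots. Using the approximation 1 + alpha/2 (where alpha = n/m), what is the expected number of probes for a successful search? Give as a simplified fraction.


Load factor alpha = n/m = 37/142
Expected probes = 1 + alpha/2 = 1 + 37/(2*142)
= 1 + 37/284
= 284/284 + 37/284
= 321/284


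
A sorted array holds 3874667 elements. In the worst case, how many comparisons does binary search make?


Halving sequence: 3874667 -> 1937333 -> 968666 -> 484333 -> 242166 -> 121083 -> 60541 -> 30270 -> 15135 -> 7567 -> 3783 -> 1891 -> 945 -> 472 -> 236 -> 118 -> 59 -> 29 -> 14 -> 7 -> 3 -> 1
Number of halvings = 21
Max comparisons = 21 + 1 = 22


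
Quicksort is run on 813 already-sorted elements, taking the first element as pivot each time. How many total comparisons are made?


Sum of comparisons per partition:
812 + 811 + ... + 1 + 0
= 813 * (813 - 1) / 2
= 813 * 812 / 2
= 330078


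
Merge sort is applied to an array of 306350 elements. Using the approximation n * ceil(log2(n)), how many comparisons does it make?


Merge sort divides the array into halves recursively.
Number of levels = ceil(log2(306350)) = 19
At each level, approximately n = 306350 comparisons are needed for merging.
Total comparisons ~ n * ceil(log2(n)) = 306350 * 19 = 5820650


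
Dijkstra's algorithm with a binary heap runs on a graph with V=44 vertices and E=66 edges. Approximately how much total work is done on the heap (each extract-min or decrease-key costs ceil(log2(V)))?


Dijkstra with a binary heap: each vertex is extracted once, each edge may relax once.
Each heap operation costs O(log V).
V + E = 44 + 66 = 110
ceil(log2(44)) = 6 (since 2^5 = 32 < 44 <= 64 = 2^6)
Total heap work = (V+E) * ceil(log2(V)) = 110 * 6 = 660


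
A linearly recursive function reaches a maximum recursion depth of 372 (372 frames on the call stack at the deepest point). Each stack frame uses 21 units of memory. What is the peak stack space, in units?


Maximum recursion depth = 372 frames
Memory per frame = 21 units
Total stack space = depth * frame_size
= 372 * 21 = 7812


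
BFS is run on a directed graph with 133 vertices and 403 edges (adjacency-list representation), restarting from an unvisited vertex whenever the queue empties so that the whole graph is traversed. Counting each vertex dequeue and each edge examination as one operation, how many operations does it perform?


A full BFS traversal dequeues each vertex exactly once and examines each directed edge exactly once.
V = 133 (vertex processing cost)
E = 403 (edge examination cost)
Total operations proportional to V + E = 133 + 403 = 536


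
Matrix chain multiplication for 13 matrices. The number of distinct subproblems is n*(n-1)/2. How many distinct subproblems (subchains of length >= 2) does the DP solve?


Subproblems are indexed by (i, j) where i < j.
Number of such pairs = n*(n-1)/2
= 13 * 12 / 2
= 78


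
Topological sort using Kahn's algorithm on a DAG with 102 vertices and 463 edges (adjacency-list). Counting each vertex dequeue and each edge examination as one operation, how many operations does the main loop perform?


Kahn's algorithm:
  1. Compute in-degrees: O(V + E)
  2. Process queue: each vertex dequeued once (O(V))
     each edge examined once (O(E))
Total = V + E = 102 + 463 = 565


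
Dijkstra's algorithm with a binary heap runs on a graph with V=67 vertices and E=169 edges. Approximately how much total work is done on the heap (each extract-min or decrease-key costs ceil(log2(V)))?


Dijkstra with a binary heap: each vertex is extracted once, each edge may relax once.
Each heap operation costs O(log V).
V + E = 67 + 169 = 236
ceil(log2(67)) = 7 (since 2^6 = 64 < 67 <= 128 = 2^7)
Total heap work = (V+E) * ceil(log2(V)) = 236 * 7 = 1652


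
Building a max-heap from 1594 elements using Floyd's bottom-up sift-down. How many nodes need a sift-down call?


In a heap of 1594 elements (0-indexed array):
  Last element index: 1593
  Parent of last element: floor((1593 - 1) / 2) = 796
  Internal nodes: indices 0 to 796
  Count = floor(1594/2) = 797


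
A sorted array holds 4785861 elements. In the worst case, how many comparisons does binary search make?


Halving sequence: 4785861 -> 2392930 -> 1196465 -> 598232 -> 299116 -> 149558 -> 74779 -> 37389 -> 18694 -> 9347 -> 4673 -> 2336 -> 1168 -> 584 -> 292 -> 146 -> 73 -> 36 -> 18 -> 9 -> 4 -> 2 -> 1
Number of halvings = 22
Max comparisons = 22 + 1 = 23


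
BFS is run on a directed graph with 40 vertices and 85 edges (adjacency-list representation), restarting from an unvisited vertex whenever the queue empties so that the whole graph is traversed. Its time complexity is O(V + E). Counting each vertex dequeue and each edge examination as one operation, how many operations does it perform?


A full BFS traversal dequeues each vertex exactly once and examines each directed edge exactly once.
V = 40 (vertex processing cost)
E = 85 (edge examination cost)
Total operations proportional to V + E = 40 + 85 = 125


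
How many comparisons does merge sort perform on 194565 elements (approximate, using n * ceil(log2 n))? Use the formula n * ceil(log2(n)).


Recursion depth: ceil(log2(194565)) = 18
Each recursion level merges n = 194565 elements
Total = 194565 * 18 = 3502170


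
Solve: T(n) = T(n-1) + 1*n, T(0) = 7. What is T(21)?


Expanding the recurrence:
T(21) = T(20) + 1*21
       = T(19) + 1*20 + 1*21
       ...
       = T(0) + 1*(1 + 2 + ... + 21)
       = 7 + 1 * 21*22/2
       = 7 + 1 * 231
       = 7 + 231 = 238


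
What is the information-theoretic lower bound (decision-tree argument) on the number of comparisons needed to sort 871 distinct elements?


A binary decision tree of height h has at most 2^h leaves and needs at least n! of them, so h >= ceil(log2(n!)).
871! is far too large to multiply out, so use Stirling's series:
  ln(n!) ~ n ln n - n + (1/2) ln(2 pi n) + 1/(12n)  (error below 1/(360 n^3), negligible here)
  ln(871) = 6.7696420
  n ln n = 871 * 6.7696420 = 5896.3582
  (1/2) ln(2 pi * 871) = (1/2) ln(5472.6544) = 4.3038
  1/(12*871) = 0.0001
  ln(871!) ~ 5896.3582 - 871 + 4.3038 + 0.0001 = 5029.6621
Convert to base 2: log2(871!) = 5029.6621 / ln 2 = 5029.6621 / 0.69314718 = 7256.2686
ceil(7256.2686) = 7257


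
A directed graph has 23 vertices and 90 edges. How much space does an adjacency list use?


Adjacency list: one list head per vertex + one entry per edge
Vertex heads: 23
Edge entries: 90
Total = 23 + 90 = 113


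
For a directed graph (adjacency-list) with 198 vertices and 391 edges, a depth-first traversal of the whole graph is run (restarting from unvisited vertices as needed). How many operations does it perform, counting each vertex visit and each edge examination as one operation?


A full DFS traversal visits each vertex once and examines each edge once.
V = 198
E = 391
Sum = 198 + 391 = 589


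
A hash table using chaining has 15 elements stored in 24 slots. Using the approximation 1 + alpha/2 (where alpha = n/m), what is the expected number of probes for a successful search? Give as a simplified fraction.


Load factor alpha = n/m = 15/24
Expected probes = 1 + alpha/2 = 1 + 15/(2*24)
= 1 + 15/48
= 48/48 + 15/48
= 63/48
Simplify: 21/16


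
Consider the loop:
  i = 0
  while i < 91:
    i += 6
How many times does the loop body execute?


Starting at i = 0, each iteration adds 6.
Iterations until i >= 91:
  Iteration 1: i = 0 -> i = 6
  Iteration 2: i = 6 -> i = 12
  Iteration 3: i = 12 -> i = 18
  Iteration 4: i = 18 -> i = 24
  Iteration 5: i = 24 -> i = 30
  Iteration 6: i = 30 -> i = 36
  Iteration 7: i = 36 -> i = 42
  Iteration 8: i = 42 -> i = 48
  ... continuing ...
Total iterations = ceil(91/6) = 16


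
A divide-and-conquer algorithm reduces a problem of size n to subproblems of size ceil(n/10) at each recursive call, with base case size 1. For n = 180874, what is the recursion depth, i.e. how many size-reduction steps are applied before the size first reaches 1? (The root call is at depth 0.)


Each step divides the size by 10 (rounding up); after k steps the size is ceil(n/10^k), which equals 1 exactly when 10^k >= n.
So the depth is the smallest k with 10^k >= 180874, i.e. ceil(log_10(180874)).
10^5 = 100000 < 180874 <= 1000000 = 10^6
Recursion depth = 6


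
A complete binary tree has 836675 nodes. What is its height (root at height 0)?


In a complete binary tree, level k holds nodes 2^k .. 2^(k+1)-1 (1-indexed).
Height = floor(log2(n)) = floor(log2(836675)) = 19
Check: 2^19 = 524288 <= 836675 < 1048576 = 2^20


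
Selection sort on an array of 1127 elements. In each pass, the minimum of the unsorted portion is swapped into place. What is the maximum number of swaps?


Selection sort performs one swap per pass:
  Pass 1: find min in positions 0 to 1126, swap with position 0
  Pass 2: find min in positions 1 to 1126, swap with position 1
  Pass 3: find min in positions 2 to 1126, swap with position 2
  Pass 4: find min in positions 3 to 1126, swap with position 3
  Pass 5: find min in positions 4 to 1126, swap with position 4
  ... (1121 more passes)
Total passes (and swaps) = n - 1 = 1127 - 1 = 1126


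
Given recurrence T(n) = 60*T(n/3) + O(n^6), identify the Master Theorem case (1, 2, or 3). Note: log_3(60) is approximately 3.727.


Master Theorem parameters: a=60, b=3, c=6
log_b(a) = 3.727
Compare b^c with a: 3^6 = 729 > 60, so c > log_b(a).
Comparing c=6 vs log_b(a)=3.727:
6 > 3.727 => Case 3
Result: T(n) = O(n^6)
Master Theorem case = 3


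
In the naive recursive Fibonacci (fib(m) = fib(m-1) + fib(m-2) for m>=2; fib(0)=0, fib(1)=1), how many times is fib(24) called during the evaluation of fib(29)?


Let N(m) = number of times fib(m) is called while evaluating fib(29).
N(29) = 1 (the initial call).
N(28) = 1 (only fib(29) calls it).
For 1 <= m <= 27: fib(m) is called by fib(m+1) and fib(m+2), so
  N(m) = N(m+1) + N(m+2).
fib(0) is called only by fib(2), so N(0) = N(2).
Walk down from m=29:
  N(29)=1, N(28)=1, N(27)=2, N(26)=3, N(25)=5, N(24)=8
N(24) = 8


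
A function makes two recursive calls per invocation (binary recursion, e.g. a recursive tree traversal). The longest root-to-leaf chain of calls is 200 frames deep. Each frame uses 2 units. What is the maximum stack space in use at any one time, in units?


Binary recursion: the two calls run one after the other, so only one root-to-leaf chain of frames is on the stack at a time.
Maximum depth (longest chain) = 200 frames
Each frame = 2 units
Max stack space = 200 * 2 = 400


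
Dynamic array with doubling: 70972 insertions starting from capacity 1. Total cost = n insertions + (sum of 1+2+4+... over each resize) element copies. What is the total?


n = 70972
Insertion costs: 70972
Resizes copy 1, 2, 4, ... up to the largest power of 2 that is <= n-1 = 70971, i.e. 65536.
Copy costs = 1 + 2 + 4 + 8 + 16 + 32 + 64 + 128 + 256 + 512 + 1024 + 2048 + 4096 + 8192 + 16384 + 32768 + 65536 = 131071
Total = 70972 + 131071 = 202043


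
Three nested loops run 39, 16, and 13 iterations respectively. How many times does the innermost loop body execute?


Loop 1 (outermost): 39 iterations
Loop 2 (middle): 16 iterations per outer
Loop 3 (innermost): 13 iterations per middle
Total = 39 * 16 * 13 = 8112


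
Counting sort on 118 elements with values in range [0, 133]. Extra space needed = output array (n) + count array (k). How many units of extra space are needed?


Output array size: 118 (to store sorted result)
Count array size: 134 (one slot per possible value, range 0 to 133)
Total extra space = 118 + 134 = 252


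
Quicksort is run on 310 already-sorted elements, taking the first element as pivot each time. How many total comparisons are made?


Sum of comparisons per partition:
309 + 308 + ... + 1 + 0
= 310 * (310 - 1) / 2
= 310 * 309 / 2
= 47895


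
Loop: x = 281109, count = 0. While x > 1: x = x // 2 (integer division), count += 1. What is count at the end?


The variable x halves each step:
x = 281109 -> 140554 -> 70277 -> 35138 -> 17569 -> 8784 -> 4392 -> 2196 -> 1098 -> 549 -> 274 -> 137 -> 68 -> 34 -> 17 -> 8 -> 4 -> 2 -> 1
Number of halvings = floor(log2(281109)) = 18


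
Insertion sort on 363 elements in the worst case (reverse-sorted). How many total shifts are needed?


In the worst case (reverse-sorted), each element shifts past all previous:
  Element 1: 1 shifts
  Element 2: 2 shifts
  Element 3: 3 shifts
  Element 4: 4 shifts
  Element 5: 5 shifts
  ...
  Element 362: 362 shifts
Total = 1 + 2 + ... + 362
= 363*(363-1)/2 = 65703


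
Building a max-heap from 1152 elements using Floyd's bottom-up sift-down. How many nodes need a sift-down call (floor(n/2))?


In a heap of 1152 elements (0-indexed array):
  Last element index: 1151
  Parent of last element: floor((1151 - 1) / 2) = 575
  Internal nodes: indices 0 to 575
  Count = floor(1152/2) = 576


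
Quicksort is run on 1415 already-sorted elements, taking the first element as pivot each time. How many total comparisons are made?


Sum of comparisons per partition:
1414 + 1413 + ... + 1 + 0
= 1415 * (1415 - 1) / 2
= 1415 * 1414 / 2
= 1000405


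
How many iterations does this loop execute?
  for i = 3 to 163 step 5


The loop variable i takes values starting at 3 and increments by 5 each iteration.
Sequence: i = 3, 8, 13, 18, 23, 28, 33, 38, 43, ...
The upper bound 163 is inclusive, so the count is floor((last - first) / step) + 1:
floor((163 - 3) / 5) + 1 = floor(160/5) + 1 = 32 + 1 = 33


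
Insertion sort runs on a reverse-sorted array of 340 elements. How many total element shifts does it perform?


Sum of shifts = 1 + 2 + 3 + ... + 339
= 340 * 339 / 2
= 115260 / 2
= 57630


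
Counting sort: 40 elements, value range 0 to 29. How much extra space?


n = 40 (output array)
k = 30 (count array for 30 distinct values)
Extra space = 40 + 30 = 70


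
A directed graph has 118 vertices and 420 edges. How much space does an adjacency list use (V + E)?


Adjacency list: one list head per vertex + one entry per edge
Vertex heads: 118
Edge entries: 420
Total = 118 + 420 = 538


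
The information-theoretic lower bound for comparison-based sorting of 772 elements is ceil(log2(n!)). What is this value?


A binary decision tree of height h has at most 2^h leaves and needs at least n! of them, so h >= ceil(log2(n!)).
772! is far too large to multiply out, so use Stirling's series:
  ln(n!) ~ n ln n - n + (1/2) ln(2 pi n) + 1/(12n)  (error below 1/(360 n^3), negligible here)
  ln(772) = 6.6489846
  n ln n = 772 * 6.6489846 = 5133.0161
  (1/2) ln(2 pi * 772) = (1/2) ln(4850.6191) = 4.2434
  1/(12*772) = 0.0001
  ln(772!) ~ 5133.0161 - 772 + 4.2434 + 0.0001 = 4365.2596
Convert to base 2: log2(772!) = 4365.2596 / ln 2 = 4365.2596 / 0.69314718 = 6297.7384
ceil(6297.7384) = 6298


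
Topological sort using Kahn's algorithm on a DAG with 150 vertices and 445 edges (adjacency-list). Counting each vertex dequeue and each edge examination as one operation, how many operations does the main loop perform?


Kahn's algorithm:
  1. Compute in-degrees: O(V + E)
  2. Process queue: each vertex dequeued once (O(V))
     each edge examined once (O(E))
Total = V + E = 150 + 445 = 595


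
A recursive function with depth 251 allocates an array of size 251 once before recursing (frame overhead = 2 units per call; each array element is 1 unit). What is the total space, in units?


Array allocation: 251 units (allocated once)
Stack frames: 251 deep * 2 per frame = 502 units
Total = 251 + 502 = 753


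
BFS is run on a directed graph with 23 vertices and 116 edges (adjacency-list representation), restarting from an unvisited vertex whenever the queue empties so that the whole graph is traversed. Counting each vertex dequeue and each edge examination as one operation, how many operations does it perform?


A full BFS traversal dequeues each vertex exactly once and examines each directed edge exactly once.
V = 23 (vertex processing cost)
E = 116 (edge examination cost)
Total operations proportional to V + E = 23 + 116 = 139


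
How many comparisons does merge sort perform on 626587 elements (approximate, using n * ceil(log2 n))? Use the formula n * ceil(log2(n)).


Recursion depth: ceil(log2(626587)) = 20
Each recursion level merges n = 626587 elements
Total = 626587 * 20 = 12531740


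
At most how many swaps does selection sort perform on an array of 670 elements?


Each of the 669 passes places one element in its final position.
Pass 1: swap minimum into position 0
Pass 2: swap minimum of remaining into position 1
...
Pass 669: last two elements, one swap
Maximum swaps = 670 - 1 = 669


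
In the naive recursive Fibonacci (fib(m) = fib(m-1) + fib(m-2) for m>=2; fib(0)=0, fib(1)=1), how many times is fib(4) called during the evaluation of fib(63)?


Let N(m) = number of times fib(m) is called while evaluating fib(63).
N(63) = 1 (the initial call).
N(62) = 1 (only fib(63) calls it).
For 1 <= m <= 61: fib(m) is called by fib(m+1) and fib(m+2), so
  N(m) = N(m+1) + N(m+2).
fib(0) is called only by fib(2), so N(0) = N(2).
Walk down from m=63:
  N(63)=1, N(62)=1, N(61)=2, N(60)=3, N(59)=5, N(58)=8, N(57)=13, N(56)=21, N(55)=34, N(54)=55, N(53)=89, N(52)=144, N(51)=233, N(50)=377, N(49)=610, N(48)=987, N(47)=1597, N(46)=2584, N(45)=4181, N(44)=6765, N(43)=10946, N(42)=17711, N(41)=28657, N(40)=46368, N(39)=75025, N(38)=121393, N(37)=196418, N(36)=317811, N(35)=514229, N(34)=832040, N(33)=1346269, N(32)=2178309, N(31)=3524578, N(30)=5702887, N(29)=9227465, N(28)=14930352, N(27)=24157817, N(26)=39088169, N(25)=63245986, N(24)=102334155, N(23)=165580141, N(22)=267914296, N(21)=433494437, N(20)=701408733, N(19)=1134903170, N(18)=1836311903, N(17)=2971215073, N(16)=4807526976, N(15)=7778742049, N(14)=12586269025, N(13)=20365011074, N(12)=32951280099, N(11)=53316291173, N(10)=86267571272, N(9)=139583862445, N(8)=225851433717, N(7)=365435296162, N(6)=591286729879, N(5)=956722026041, N(4)=1548008755920
N(4) = 1548008755920


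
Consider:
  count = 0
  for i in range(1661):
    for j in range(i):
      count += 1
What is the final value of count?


For each i, the inner loop runs i times:
  i=0: inner runs 0 times
  i=1: inner runs 1 time
  i=2: inner runs 2 times
  i=3: inner runs 3 times
  i=4: inner runs 4 times
  i=5: inner runs 5 times
  i=6: inner runs 6 times
  i=7: inner runs 7 times
  ...
Total = 0 + 1 + 2 + ... + 1660 = 1661*(1661-1)/2 = 1378630


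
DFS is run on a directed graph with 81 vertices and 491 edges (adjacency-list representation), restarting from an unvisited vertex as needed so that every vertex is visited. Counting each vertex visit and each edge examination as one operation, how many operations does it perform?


A full DFS traversal processes each vertex exactly once (push/pop on stack).
Each directed edge is examined once.
V = 81, E = 491
V + E = 572


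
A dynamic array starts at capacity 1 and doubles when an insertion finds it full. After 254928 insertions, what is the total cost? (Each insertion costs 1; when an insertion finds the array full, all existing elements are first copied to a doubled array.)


Insertion cost: 254928 (one per element)
Resizes occur just before inserting elements 2, 3, 5, 9, ...
Elements copied at each resize: 1 + 2 + 4 + 8 + 16 + 32 + 64 + 128 + 256 + 512 + 1024 + 2048 + 4096 + 8192 + 16384 + 32768 + 65536 + 131072
Sum of copies = 262143 (geometric series: 2^k - 1)
Total = 254928 + 262143 = 517071


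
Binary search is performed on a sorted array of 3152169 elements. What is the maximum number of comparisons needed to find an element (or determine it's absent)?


Binary search halves the search space each comparison:
  Step 1: search space = 3152169 -> 1576084
  Step 2: search space = 1576084 -> 788042
  Step 3: search space = 788042 -> 394021
  Step 4: search space = 394021 -> 197010
  Step 5: search space = 197010 -> 98505
  Step 6: search space = 98505 -> 49252
  Step 7: search space = 49252 -> 24626
  Step 8: search space = 24626 -> 12313
  Step 9: search space = 12313 -> 6156
  Step 10: search space = 6156 -> 3078
  Step 11: search space = 3078 -> 1539
  Step 12: search space = 1539 -> 769
  Step 13: search space = 769 -> 384
  Step 14: search space = 384 -> 192
  Step 15: search space = 192 -> 96
  Step 16: search space = 96 -> 48
  Step 17: search space = 48 -> 24
  Step 18: search space = 24 -> 12
  Step 19: search space = 12 -> 6
  Step 20: search space = 6 -> 3
  Step 21: search space = 3 -> 1
  Step 22: search space = 1 (final check)
Maximum comparisons = floor(log2(3152169)) + 1 = 21 + 1 = 22


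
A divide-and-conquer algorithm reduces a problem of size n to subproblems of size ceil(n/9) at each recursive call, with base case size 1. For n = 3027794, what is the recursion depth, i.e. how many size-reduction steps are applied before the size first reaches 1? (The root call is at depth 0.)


Each step divides the size by 9 (rounding up); after k steps the size is ceil(n/9^k), which equals 1 exactly when 9^k >= n.
So the depth is the smallest k with 9^k >= 3027794, i.e. ceil(log_9(3027794)).
9^6 = 531441 < 3027794 <= 4782969 = 9^7
Recursion depth = 7


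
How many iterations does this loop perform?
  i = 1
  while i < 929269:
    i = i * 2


The loop variable doubles each iteration:
i = 1 -> 2 -> 4 -> 8 -> 16 -> 32 -> 64 -> 128 -> 256 -> 512 -> 1024 -> 2048 -> 4096 -> 8192 -> 16384 -> 32768 -> 65536 -> 131072 -> 262144 -> 524288 -> 1048576 (stop, 1048576 >= 929269)
Number of doublings = ceil(log2(929269)) = 20


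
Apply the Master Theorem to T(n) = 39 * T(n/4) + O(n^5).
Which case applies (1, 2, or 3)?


The Master Theorem: T(n) = a*T(n/b) + O(n^c)
  a = 39, b = 4, c = 5
log_b(a) = log_4(39) ~ 2.643
Compare b^c with a: 4^5 = 1024 > 39, so c > log_b(a).
Since c > log_b(a), Case 3 applies.
T(n) = O(n^5)
Master Theorem case = 3


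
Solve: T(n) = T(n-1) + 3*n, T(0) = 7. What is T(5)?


Expanding the recurrence:
T(5) = T(4) + 3*5
       = T(3) + 3*4 + 3*5
       ...
       = T(0) + 3*(1 + 2 + ... + 5)
       = 7 + 3 * 5*6/2
       = 7 + 3 * 15
       = 7 + 45 = 52


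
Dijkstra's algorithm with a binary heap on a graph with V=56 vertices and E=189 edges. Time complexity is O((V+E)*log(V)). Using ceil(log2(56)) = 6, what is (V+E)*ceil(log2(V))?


Dijkstra with a binary heap: each vertex is extracted once, each edge may relax once.
Each heap operation costs O(log V).
V + E = 56 + 189 = 245
ceil(log2(56)) = 6 (since 2^5 = 32 < 56 <= 64 = 2^6)
Total heap work = (V+E) * ceil(log2(V)) = 245 * 6 = 1470


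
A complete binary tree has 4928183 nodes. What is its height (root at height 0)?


In a complete binary tree, level k holds nodes 2^k .. 2^(k+1)-1 (1-indexed).
Height = floor(log2(n)) = floor(log2(4928183)) = 22
Check: 2^22 = 4194304 <= 4928183 < 8388608 = 2^23


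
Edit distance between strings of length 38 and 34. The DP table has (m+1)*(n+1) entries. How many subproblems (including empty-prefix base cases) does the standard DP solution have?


The table includes base cases (empty prefixes).
Rows: (m+1) = 39
Columns: (n+1) = 35
Total = 39 * 35 = 1365


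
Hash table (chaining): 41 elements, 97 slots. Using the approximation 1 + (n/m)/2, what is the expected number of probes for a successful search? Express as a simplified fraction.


Computing expected probes:
alpha = 41/97
= 1 + alpha/2
= 1 + 41/(2*97)
= (2*97 + 41) / (2*97)
= 235/194


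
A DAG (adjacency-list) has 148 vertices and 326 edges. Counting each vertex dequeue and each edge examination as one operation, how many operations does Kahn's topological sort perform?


V = 148 (vertex processing)
E = 326 (edge processing)
V + E = 148 + 326 = 474


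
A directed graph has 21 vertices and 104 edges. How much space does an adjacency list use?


Adjacency list: one list head per vertex + one entry per edge
Vertex heads: 21
Edge entries: 104
Total = 21 + 104 = 125


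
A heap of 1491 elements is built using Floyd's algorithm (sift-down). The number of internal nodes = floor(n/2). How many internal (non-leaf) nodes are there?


Leaf nodes occupy roughly half the array.
Sift-down is called for each internal node, starting from the last one.
Internal nodes = floor(n/2) = floor(1491/2) = 745


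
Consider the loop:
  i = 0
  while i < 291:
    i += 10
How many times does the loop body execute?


Starting at i = 0, each iteration adds 10.
Iterations until i >= 291:
  Iteration 1: i = 0 -> i = 10
  Iteration 2: i = 10 -> i = 20
  Iteration 3: i = 20 -> i = 30
  Iteration 4: i = 30 -> i = 40
  Iteration 5: i = 40 -> i = 50
  Iteration 6: i = 50 -> i = 60
  Iteration 7: i = 60 -> i = 70
  Iteration 8: i = 70 -> i = 80
  ... continuing ...
Total iterations = ceil(291/10) = 30


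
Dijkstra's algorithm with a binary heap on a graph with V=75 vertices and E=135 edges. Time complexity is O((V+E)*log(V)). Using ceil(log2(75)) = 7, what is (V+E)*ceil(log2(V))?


Dijkstra with a binary heap: each vertex is extracted once, each edge may relax once.
Each heap operation costs O(log V).
V + E = 75 + 135 = 210
ceil(log2(75)) = 7 (since 2^6 = 64 < 75 <= 128 = 2^7)
Total heap work = (V+E) * ceil(log2(V)) = 210 * 7 = 1470


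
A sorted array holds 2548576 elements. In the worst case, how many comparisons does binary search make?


Halving sequence: 2548576 -> 1274288 -> 637144 -> 318572 -> 159286 -> 79643 -> 39821 -> 19910 -> 9955 -> 4977 -> 2488 -> 1244 -> 622 -> 311 -> 155 -> 77 -> 38 -> 19 -> 9 -> 4 -> 2 -> 1
Number of halvings = 21
Max comparisons = 21 + 1 = 22


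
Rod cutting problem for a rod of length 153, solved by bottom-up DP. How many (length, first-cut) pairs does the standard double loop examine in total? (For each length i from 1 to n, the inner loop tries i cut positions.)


For each subproblem length i = 1..153, the inner loop considers i possible first cuts.
Total = 1 + 2 + ... + 153
= 153*(153+1)/2
= 153*154/2 = 11781


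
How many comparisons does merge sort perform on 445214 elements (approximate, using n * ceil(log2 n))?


Recursion depth: ceil(log2(445214)) = 19
Each recursion level merges n = 445214 elements
Total = 445214 * 19 = 8459066


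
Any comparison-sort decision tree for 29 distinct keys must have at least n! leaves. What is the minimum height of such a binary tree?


A binary decision tree of height h has at most 2^h leaves and needs at least n! of them, so h >= ceil(log2(n!)).
Compute 29! as a running product:
  x2 = 2, x3 = 6, x4 = 24, x5 = 120
  x6 = 720, x7 = 5040, x8 = 40320, x9 = 362880
  x10 = 3628800, x11 = 39916800, x12 = 479001600, x13 = 6227020800
  x14 = 87178291200, x15 = 1307674368000, x16 = 20922789888000, x17 = 355687428096000
  x18 = 6402373705728000, x19 = 121645100408832000, x20 = 2432902008176640000, x21 = 51090942171709440000
  x22 = 1124000727777607680000, x23 = 25852016738884976640000, x24 = 620448401733239439360000, x25 = 15511210043330985984000000
  x26 = 403291461126605635584000000, x27 = 10888869450418352160768000000, x28 = 304888344611713860501504000000, x29 = 8841761993739701954543616000000
29! = 8841761993739701954543616000000
Bracket between powers of 2:
  2^102 = 5070602400912917605986812821504 < 8841761993739701954543616000000 <= 10141204801825835211973625643008 = 2^103
So ceil(log2(29!)) = 103
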